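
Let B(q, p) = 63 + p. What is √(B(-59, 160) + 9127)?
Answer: 5*√374 ≈ 96.695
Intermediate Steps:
√(B(-59, 160) + 9127) = √((63 + 160) + 9127) = √(223 + 9127) = √9350 = 5*√374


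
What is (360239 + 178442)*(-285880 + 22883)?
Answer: -141671486957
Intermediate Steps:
(360239 + 178442)*(-285880 + 22883) = 538681*(-262997) = -141671486957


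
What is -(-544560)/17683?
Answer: 544560/17683 ≈ 30.796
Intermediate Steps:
-(-544560)/17683 = -30*(-18152/17683) = 544560/17683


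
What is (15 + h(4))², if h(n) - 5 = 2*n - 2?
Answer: 676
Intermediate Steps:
h(n) = 3 + 2*n (h(n) = 5 + (2*n - 2) = 5 + (-2 + 2*n) = 3 + 2*n)
(15 + h(4))² = (15 + (3 + 2*4))² = (15 + (3 + 8))² = (15 + 11)² = 26² = 676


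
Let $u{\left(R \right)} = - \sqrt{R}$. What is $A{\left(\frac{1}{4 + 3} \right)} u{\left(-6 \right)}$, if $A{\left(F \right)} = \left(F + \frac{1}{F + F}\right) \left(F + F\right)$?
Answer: $- \frac{51 i \sqrt{6}}{49} \approx - 2.5495 i$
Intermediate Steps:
$A{\left(F \right)} = 2 F \left(F + \frac{1}{2 F}\right)$ ($A{\left(F \right)} = \left(F + \frac{1}{2 F}\right) 2 F = 2 F \left(F + \frac{1}{2 F}\right)$)
$A{\left(\frac{1}{4 + 3} \right)} u{\left(-6 \right)} = \left(1 + 2 \left(\frac{1}{4 + 3}\right)^{2}\right) \left(- \sqrt{-6}\right) = \left(1 + 2 \left(\frac{1}{7}\right)^{2}\right) \left(- i \sqrt{6}\right) = \left(1 + \frac{2}{49}\right) \left(- i \sqrt{6}\right) = \frac{51 \left(- i \sqrt{6}\right)}{49} = - \frac{51 i \sqrt{6}}{49}$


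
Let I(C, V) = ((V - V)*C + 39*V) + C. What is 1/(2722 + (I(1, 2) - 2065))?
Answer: 1/736 ≈ 0.0013587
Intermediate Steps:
I(C, V) = C + 39*V (I(C, V) = (0*C + 39*V) + C = (0 + 39*V) + C = 39*V + C = C + 39*V)
1/(2722 + (I(1, 2) - 2065)) = 1/(2722 + ((1 + 39*2) - 2065)) = 1/(2722 + ((1 + 78) - 2065)) = 1/(2722 + (79 - 2065)) = 1/(2722 - 1986) = 1/736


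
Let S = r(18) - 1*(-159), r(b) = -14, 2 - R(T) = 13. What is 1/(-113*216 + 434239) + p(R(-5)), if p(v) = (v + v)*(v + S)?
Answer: -1208181787/409831 ≈ -2948.0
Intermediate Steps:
R(T) = -11 (R(T) = 2 - 1*13 = 2 - 13 = -11)
S = 145 (S = -14 - 1*(-159) = -14 + 159 = 145)
p(v) = 2*v*(145 + v) (p(v) = (v + v)*(v + 145) = (2*v)*(145 + v) = 2*v*(145 + v))
1/(-113*216 + 434239) + p(R(-5)) = 1/(-113*216 + 434239) + 2*(-11)*(145 - 11) = 1/(-24408 + 434239) + 2*(-11)*134 = 1/409831 - 2948 = -1208181787/409831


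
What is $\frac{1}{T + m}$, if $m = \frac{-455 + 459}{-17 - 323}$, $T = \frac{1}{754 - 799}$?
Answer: $- \frac{765}{26} \approx -29.423$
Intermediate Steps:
$T = - \frac{1}{45}$ ($T = \frac{1}{-45} = - \frac{1}{45} \approx -0.022222$)
$m = - \frac{1}{85}$ ($m = \frac{4}{-340} = 4 \left(- \frac{1}{340}\right) = - \frac{1}{85} \approx -0.011765$)
$\frac{1}{T + m} = \frac{1}{- \frac{1}{45} - \frac{1}{85}} = \frac{1}{- \frac{26}{765}} = - \frac{765}{26}$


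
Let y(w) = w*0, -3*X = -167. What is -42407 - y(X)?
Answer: -42407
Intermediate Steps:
X = 167/3 (X = -⅓*(-167) = 167/3 ≈ 55.667)
y(w) = 0
-42407 - y(X) = -42407 - 1*0 = -42407 + 0 = -42407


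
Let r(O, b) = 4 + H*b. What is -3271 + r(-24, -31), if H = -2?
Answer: -3205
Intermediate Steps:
r(O, b) = 4 - 2*b
-3271 + r(-24, -31) = -3271 + (4 - 2*(-31)) = -3271 + (4 + 62) = -3271 + 66 = -3205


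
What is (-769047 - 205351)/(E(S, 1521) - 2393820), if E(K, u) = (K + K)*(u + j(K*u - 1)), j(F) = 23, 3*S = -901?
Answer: 1461597/4981874 ≈ 0.29338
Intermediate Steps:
S = -901/3 (S = (1/3)*(-901) = -901/3 ≈ -300.33)
E(K, u) = 2*K*(23 + u) (E(K, u) = (K + K)*(u + 23) = (2*K)*(23 + u) = 2*K*(23 + u))
(-769047 - 205351)/(E(S, 1521) - 2393820) = (-769047 - 205351)/(2*(-901/3)*(23 + 1521) - 2393820) = -974398/(2*(-901/3)*1544 - 2393820) = -974398/(-2782288/3 - 2393820) = -974398/(-9963748/3) = -974398*(-3/9963748) = 1461597/4981874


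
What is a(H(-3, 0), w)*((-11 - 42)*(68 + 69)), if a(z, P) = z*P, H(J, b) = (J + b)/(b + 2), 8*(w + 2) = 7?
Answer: -196047/16 ≈ -12253.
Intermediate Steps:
w = -9/8 (w = -2 + (1/8)*7 = -2 + 7/8 = -9/8 ≈ -1.1250)
H(J, b) = (J + b)/(2 + b)
a(z, P) = P*z
a(H(-3, 0), w)*((-11 - 42)*(68 + 69)) = (-9*(-3 + 0)/(8*(2 + 0)))*((-11 - 42)*(68 + 69)) = (-9*(-3)/(8*2))*(-53*137) = -9*(-3)/16*(-7261) = -9/8*(-3/2)*(-7261) = (27/16)*(-7261) = -196047/16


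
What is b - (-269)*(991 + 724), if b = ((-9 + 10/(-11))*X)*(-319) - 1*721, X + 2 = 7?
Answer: 476419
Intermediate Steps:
X = 5 (X = -2 + 7 = 5)
b = 15084 (b = ((-9 + 10/(-11))*5)*(-319) - 1*721 = ((-9 + 10*(-1/11))*5)*(-319) - 721 = ((-9 - 10/11)*5)*(-319) - 721 = -109/11*5*(-319) - 721 = -545/11*(-319) - 721 = 15805 - 721 = 15084)
b - (-269)*(991 + 724) = 15084 - (-269)*(991 + 724) = 15084 - (-269)*1715 = 15084 - 1*(-461335) = 15084 + 461335 = 476419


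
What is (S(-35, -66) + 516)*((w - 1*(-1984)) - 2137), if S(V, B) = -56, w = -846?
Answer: -459540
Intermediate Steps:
(S(-35, -66) + 516)*((w - 1*(-1984)) - 2137) = (-56 + 516)*((-846 - 1*(-1984)) - 2137) = 460*((-846 + 1984) - 2137) = 460*(1138 - 2137) = 460*(-999) = -459540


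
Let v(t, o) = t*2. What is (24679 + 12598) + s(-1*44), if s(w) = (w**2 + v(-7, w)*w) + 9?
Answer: 39838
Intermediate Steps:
v(t, o) = 2*t
s(w) = 9 + w**2 - 14*w (s(w) = (w**2 + (2*(-7))*w) + 9 = (w**2 - 14*w) + 9 = 9 + w**2 - 14*w)
(24679 + 12598) + s(-1*44) = (24679 + 12598) + (9 + (-1*44)**2 - (-14)*44) = 37277 + (9 + (-44)**2 - 14*(-44)) = 37277 + (9 + 1936 + 616) = 37277 + 2561 = 39838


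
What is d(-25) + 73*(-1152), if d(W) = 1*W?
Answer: -84121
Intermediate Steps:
d(W) = W
d(-25) + 73*(-1152) = -25 + 73*(-1152) = -25 - 84096 = -84121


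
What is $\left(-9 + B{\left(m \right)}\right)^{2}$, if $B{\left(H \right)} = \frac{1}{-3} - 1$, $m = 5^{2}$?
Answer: $\frac{961}{9} \approx 106.78$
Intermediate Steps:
$m = 25$
$B{\left(H \right)} = - \frac{4}{3}$ ($B{\left(H \right)} = - \frac{1}{3} - 1 = - \frac{4}{3}$)
$\left(-9 + B{\left(m \right)}\right)^{2} = \left(-9 - \frac{4}{3}\right)^{2} = \left(- \frac{31}{3}\right)^{2} = \frac{961}{9}$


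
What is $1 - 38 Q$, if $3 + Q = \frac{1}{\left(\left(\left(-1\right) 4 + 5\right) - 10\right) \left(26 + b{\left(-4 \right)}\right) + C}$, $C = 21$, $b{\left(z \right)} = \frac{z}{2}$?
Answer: $\frac{22463}{195} \approx 115.19$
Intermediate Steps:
$b{\left(z \right)} = \frac{z}{2}$ ($b{\left(z \right)} = z \frac{1}{2} = \frac{z}{2}$)
$Q = - \frac{586}{195}$ ($Q = -3 + \frac{1}{\left(\left(\left(-1\right) 4 + 5\right) - 10\right) \left(26 + \frac{1}{2} \left(-4\right)\right) + 21} = -3 + \frac{1}{\left(\left(-4 + 5\right) - 10\right) \left(26 - 2\right) + 21} = -3 + \frac{1}{\left(1 - 10\right) 24 + 21} = -3 + \frac{1}{\left(-9\right) 24 + 21} = -3 + \frac{1}{-216 + 21} = -3 + \frac{1}{-195} = -3 - \frac{1}{195} = - \frac{586}{195} \approx -3.0051$)
$1 - 38 Q = 1 - - \frac{22268}{195} = 1 + \frac{22268}{195} = \frac{22463}{195}$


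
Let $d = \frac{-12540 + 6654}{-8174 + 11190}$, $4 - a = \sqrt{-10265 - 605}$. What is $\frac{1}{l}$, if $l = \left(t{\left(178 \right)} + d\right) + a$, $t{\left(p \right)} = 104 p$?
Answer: $\frac{8420426196}{155901122027981} + \frac{2274064 i \sqrt{10870}}{779505610139905} \approx 5.4011 \cdot 10^{-5} + 3.0416 \cdot 10^{-7} i$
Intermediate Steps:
$a = 4 - i \sqrt{10870}$ ($a = 4 - \sqrt{-10265 - 605} = 4 - \sqrt{-10870} = 4 - i \sqrt{10870} \approx 4.0 - 104.26 i$)
$d = - \frac{2943}{1508}$ ($d = - \frac{5886}{3016} = \left(-5886\right) \frac{1}{3016} = - \frac{2943}{1508} \approx -1.9516$)
$l = \frac{27919185}{1508} - i \sqrt{10870}$ ($l = \left(104 \cdot 178 - \frac{2943}{1508}\right) + \left(4 - i \sqrt{10870}\right) = \left(18512 - \frac{2943}{1508}\right) + \left(4 - i \sqrt{10870}\right) = \frac{27913153}{1508} + \left(4 - i \sqrt{10870}\right) = \frac{27919185}{1508} - i \sqrt{10870} \approx 18514.0 - 104.26 i$)
$\frac{1}{l} = \frac{1}{\frac{27919185}{1508} - i \sqrt{10870}}$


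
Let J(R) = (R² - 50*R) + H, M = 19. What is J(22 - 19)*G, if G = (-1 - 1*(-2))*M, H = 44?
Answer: -1843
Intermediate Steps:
J(R) = 44 + R² - 50*R (J(R) = (R² - 50*R) + 44 = 44 + R² - 50*R)
G = 19 (G = (-1 - 1*(-2))*19 = (-1 + 2)*19 = 1*19 = 19)
J(22 - 19)*G = (44 + (22 - 19)² - 50*(22 - 19))*19 = (44 + 3² - 50*3)*19 = (44 + 9 - 150)*19 = -97*19 = -1843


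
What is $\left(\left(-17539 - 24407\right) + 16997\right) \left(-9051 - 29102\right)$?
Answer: $951879197$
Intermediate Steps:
$\left(\left(-17539 - 24407\right) + 16997\right) \left(-9051 - 29102\right) = \left(-41946 + 16997\right) \left(-38153\right) = \left(-24949\right) \left(-38153\right) = 951879197$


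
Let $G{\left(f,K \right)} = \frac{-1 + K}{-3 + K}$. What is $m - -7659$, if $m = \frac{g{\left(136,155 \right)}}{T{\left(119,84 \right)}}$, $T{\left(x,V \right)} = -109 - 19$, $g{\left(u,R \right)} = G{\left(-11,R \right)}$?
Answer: $\frac{74506675}{9728} \approx 7659.0$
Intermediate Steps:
$G{\left(f,K \right)} = \frac{-1 + K}{-3 + K}$
$g{\left(u,R \right)} = \frac{-1 + R}{-3 + R}$
$T{\left(x,V \right)} = -128$
$m = - \frac{77}{9728}$ ($m = \frac{\frac{1}{-3 + 155} \left(-1 + 155\right)}{-128} = \frac{1}{152} \cdot 154 \left(- \frac{1}{128}\right) = \frac{77}{76} \left(- \frac{1}{128}\right) = - \frac{77}{9728} \approx -0.0079153$)
$m - -7659 = - \frac{77}{9728} - -7659 = - \frac{77}{9728} + 7659 = \frac{74506675}{9728}$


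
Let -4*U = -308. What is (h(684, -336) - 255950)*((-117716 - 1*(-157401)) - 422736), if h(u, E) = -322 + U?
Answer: 98135750945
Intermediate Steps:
U = 77 (U = -1/4*(-308) = 77)
h(u, E) = -245 (h(u, E) = -322 + 77 = -245)
(h(684, -336) - 255950)*((-117716 - 1*(-157401)) - 422736) = (-245 - 255950)*((-117716 - 1*(-157401)) - 422736) = -256195*((-117716 + 157401) - 422736) = -256195*(39685 - 422736) = -256195*(-383051) = 98135750945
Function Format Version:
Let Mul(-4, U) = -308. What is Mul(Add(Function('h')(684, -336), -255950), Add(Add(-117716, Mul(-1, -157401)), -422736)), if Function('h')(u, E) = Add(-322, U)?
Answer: 98135750945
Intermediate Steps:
U = 77 (U = Mul(Rational(-1, 4), -308) = 77)
Function('h')(u, E) = -245 (Function('h')(u, E) = Add(-322, 77) = -245)
Mul(Add(Function('h')(684, -336), -255950), Add(Add(-117716, Mul(-1, -157401)), -422736)) = Mul(Add(-245, -255950), Add(Add(-117716, Mul(-1, -157401)), -422736)) = Mul(-256195, Add(Add(-117716, 157401), -422736)) = Mul(-256195, Add(39685, -422736)) = Mul(-256195, -383051) = 98135750945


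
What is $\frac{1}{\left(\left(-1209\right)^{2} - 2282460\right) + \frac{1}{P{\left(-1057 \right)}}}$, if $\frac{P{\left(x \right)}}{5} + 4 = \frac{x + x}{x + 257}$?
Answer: $- \frac{543}{445683077} \approx -1.2184 \cdot 10^{-6}$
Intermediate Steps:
$P{\left(x \right)} = -20 + \frac{10 x}{257 + x}$ ($P{\left(x \right)} = -20 + 5 \frac{x + x}{x + 257} = -20 + 5 \frac{2 x}{257 + x} = -20 + \frac{10 x}{257 + x}$)
$\frac{1}{\left(\left(-1209\right)^{2} - 2282460\right) + \frac{1}{P{\left(-1057 \right)}}} = \frac{1}{\left(\left(-1209\right)^{2} - 2282460\right) + \frac{1}{10 \frac{1}{257 - 1057} \left(-514 - -1057\right)}} = \frac{1}{\left(1461681 - 2282460\right) + \frac{1}{10 \frac{1}{-800} \left(-514 + 1057\right)}} = \frac{1}{-820779 + \frac{1}{10 \left(- \frac{1}{800}\right) 543}} = \frac{1}{-820779 + \frac{1}{- \frac{543}{80}}} = \frac{1}{-820779 - \frac{80}{543}} = \frac{1}{- \frac{445683077}{543}} = - \frac{543}{445683077}$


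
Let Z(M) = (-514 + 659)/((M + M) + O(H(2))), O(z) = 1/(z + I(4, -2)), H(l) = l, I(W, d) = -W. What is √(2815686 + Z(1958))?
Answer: 2*√43167677533709/7831 ≈ 1678.0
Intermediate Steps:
O(z) = 1/(-4 + z) (O(z) = 1/(z - 1*4) = 1/(z - 4) = 1/(-4 + z))
Z(M) = 145/(-½ + 2*M) (Z(M) = (-514 + 659)/((M + M) + 1/(-4 + 2)) = 145/(2*M + 1/(-2)) = 145/(2*M - ½) = 145/(-½ + 2*M))
√(2815686 + Z(1958)) = √(2815686 + 290/(-1 + 4*1958)) = √(2815686 + 290/(-1 + 7832)) = √(2815686 + 290/7831) = √(22049637356/7831) = 2*√43167677533709/7831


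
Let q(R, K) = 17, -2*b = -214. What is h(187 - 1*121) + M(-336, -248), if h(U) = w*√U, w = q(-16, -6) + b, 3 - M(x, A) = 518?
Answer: -515 + 124*√66 ≈ 492.38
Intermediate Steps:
b = 107 (b = -½*(-214) = 107)
M(x, A) = -515 (M(x, A) = 3 - 1*518 = 3 - 518 = -515)
w = 124 (w = 17 + 107 = 124)
h(U) = 124*√U
h(187 - 1*121) + M(-336, -248) = 124*√(187 - 1*121) - 515 = 124*√(187 - 121) - 515 = 124*√66 - 515 = -515 + 124*√66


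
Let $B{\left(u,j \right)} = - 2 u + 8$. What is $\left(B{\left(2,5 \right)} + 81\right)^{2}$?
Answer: $7225$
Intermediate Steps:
$B{\left(u,j \right)} = 8 - 2 u$
$\left(B{\left(2,5 \right)} + 81\right)^{2} = \left(\left(8 - 4\right) + 81\right)^{2} = \left(4 + 81\right)^{2} = 85^{2} = 7225$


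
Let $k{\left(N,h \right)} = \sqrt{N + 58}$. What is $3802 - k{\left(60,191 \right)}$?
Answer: $3802 - \sqrt{118} \approx 3791.1$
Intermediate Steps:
$k{\left(N,h \right)} = \sqrt{58 + N}$
$3802 - k{\left(60,191 \right)} = 3802 - \sqrt{58 + 60} = 3802 - \sqrt{118}$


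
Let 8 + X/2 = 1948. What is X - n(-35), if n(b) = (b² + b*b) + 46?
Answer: 1384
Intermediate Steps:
n(b) = 46 + 2*b² (n(b) = (b² + b²) + 46 = 2*b² + 46 = 46 + 2*b²)
X = 3880 (X = -16 + 2*1948 = -16 + 3896 = 3880)
X - n(-35) = 3880 - (46 + 2*(-35)²) = 3880 - (46 + 2*1225) = 3880 - (46 + 2450) = 3880 - 1*2496 = 3880 - 2496 = 1384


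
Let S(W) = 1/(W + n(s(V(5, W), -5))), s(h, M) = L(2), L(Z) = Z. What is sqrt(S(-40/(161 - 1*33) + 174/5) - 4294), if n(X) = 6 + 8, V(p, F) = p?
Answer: I*sqrt(7178885126)/1293 ≈ 65.528*I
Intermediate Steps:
s(h, M) = 2
n(X) = 14
S(W) = 1/(14 + W) (S(W) = 1/(W + 14) = 1/(14 + W))
sqrt(S(-40/(161 - 1*33) + 174/5) - 4294) = sqrt(1/(14 + (-40/(161 - 1*33) + 174/5)) - 4294) = sqrt(1/(14 + (-40/(161 - 33) + 174*(1/5))) - 4294) = sqrt(1/(14 + (-40/128 + 174/5)) - 4294) = sqrt(1/(14 + (-40*1/128 + 174/5)) - 4294) = sqrt(1/(14 + (-5/16 + 174/5)) - 4294) = sqrt(1/(14 + 2759/80) - 4294) = sqrt(1/(3879/80) - 4294) = sqrt(80/3879 - 4294) = sqrt(-16656346/3879) = I*sqrt(7178885126)/1293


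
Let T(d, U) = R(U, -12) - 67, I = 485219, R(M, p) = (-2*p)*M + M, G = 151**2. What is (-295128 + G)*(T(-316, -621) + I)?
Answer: -127892112029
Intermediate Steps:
G = 22801
R(M, p) = M - 2*M*p (R(M, p) = -2*M*p + M = M - 2*M*p)
T(d, U) = -67 + 25*U (T(d, U) = U*(1 - 2*(-12)) - 67 = U*(1 + 24) - 67 = U*25 - 67 = 25*U - 67 = -67 + 25*U)
(-295128 + G)*(T(-316, -621) + I) = (-295128 + 22801)*((-67 + 25*(-621)) + 485219) = -272327*((-67 - 15525) + 485219) = -272327*(-15592 + 485219) = -272327*469627 = -127892112029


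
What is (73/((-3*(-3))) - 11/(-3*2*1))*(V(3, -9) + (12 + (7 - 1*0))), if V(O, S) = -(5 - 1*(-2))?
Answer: 358/3 ≈ 119.33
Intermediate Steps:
V(O, S) = -7 (V(O, S) = -(5 + 2) = -1*7 = -7)
(73/((-3*(-3))) - 11/(-3*2*1))*(V(3, -9) + (12 + (7 - 1*0))) = (73/((-3*(-3))) - 11/(-3*2*1))*(-7 + (12 + (7 - 1*0))) = (73/9 - 11/((-6*1)))*(-7 + (12 + (7 + 0))) = (73*(⅑) - 11/(-6))*(-7 + (12 + 7)) = (73/9 - 11*(-⅙))*(-7 + 19) = (73/9 + 11/6)*12 = (179/18)*12 = 358/3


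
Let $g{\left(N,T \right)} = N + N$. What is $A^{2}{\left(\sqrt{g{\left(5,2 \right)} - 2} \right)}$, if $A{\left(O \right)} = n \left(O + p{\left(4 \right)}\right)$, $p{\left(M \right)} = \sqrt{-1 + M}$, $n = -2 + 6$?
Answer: $176 + 64 \sqrt{6} \approx 332.77$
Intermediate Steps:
$g{\left(N,T \right)} = 2 N$
$n = 4$
$A{\left(O \right)} = 4 O + 4 \sqrt{3}$ ($A{\left(O \right)} = 4 \left(O + \sqrt{-1 + 4}\right) = 4 \left(O + \sqrt{3}\right) = 4 O + 4 \sqrt{3}$)
$A^{2}{\left(\sqrt{g{\left(5,2 \right)} - 2} \right)} = \left(4 \sqrt{2 \cdot 5 - 2} + 4 \sqrt{3}\right)^{2} = \left(4 \sqrt{10 - 2} + 4 \sqrt{3}\right)^{2} = \left(4 \sqrt{8} + 4 \sqrt{3}\right)^{2} = \left(4 \cdot 2 \sqrt{2} + 4 \sqrt{3}\right)^{2} = \left(8 \sqrt{2} + 4 \sqrt{3}\right)^{2} = \left(4 \sqrt{3} + 8 \sqrt{2}\right)^{2}$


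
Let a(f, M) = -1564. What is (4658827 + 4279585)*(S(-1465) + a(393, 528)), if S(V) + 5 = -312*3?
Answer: -22390722060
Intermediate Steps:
S(V) = -941 (S(V) = -5 - 312*3 = -5 - 26*36 = -5 - 936 = -941)
(4658827 + 4279585)*(S(-1465) + a(393, 528)) = (4658827 + 4279585)*(-941 - 1564) = 8938412*(-2505) = -22390722060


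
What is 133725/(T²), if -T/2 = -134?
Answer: 133725/71824 ≈ 1.8618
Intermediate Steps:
T = 268 (T = -2*(-134) = 268)
133725/(T²) = 133725/(268²) = 133725/71824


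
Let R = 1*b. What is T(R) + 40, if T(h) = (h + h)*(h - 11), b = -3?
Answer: 124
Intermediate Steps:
R = -3 (R = 1*(-3) = -3)
T(h) = 2*h*(-11 + h) (T(h) = (2*h)*(-11 + h) = 2*h*(-11 + h))
T(R) + 40 = 2*(-3)*(-11 - 3) + 40 = 2*(-3)*(-14) + 40 = 84 + 40 = 124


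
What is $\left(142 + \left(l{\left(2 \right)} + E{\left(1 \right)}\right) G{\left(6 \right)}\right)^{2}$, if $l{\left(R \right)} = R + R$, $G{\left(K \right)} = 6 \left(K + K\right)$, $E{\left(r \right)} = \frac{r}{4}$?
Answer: $200704$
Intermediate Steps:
$E{\left(r \right)} = \frac{r}{4}$ ($E{\left(r \right)} = r \frac{1}{4} = \frac{r}{4}$)
$G{\left(K \right)} = 12 K$ ($G{\left(K \right)} = 6 \cdot 2 K = 12 K$)
$l{\left(R \right)} = 2 R$
$\left(142 + \left(l{\left(2 \right)} + E{\left(1 \right)}\right) G{\left(6 \right)}\right)^{2} = \left(142 + \left(2 \cdot 2 + \frac{1}{4} \cdot 1\right) 12 \cdot 6\right)^{2} = \left(142 + \left(4 + \frac{1}{4}\right) 72\right)^{2} = \left(142 + \frac{17}{4} \cdot 72\right)^{2} = \left(142 + 306\right)^{2} = 448^{2} = 200704$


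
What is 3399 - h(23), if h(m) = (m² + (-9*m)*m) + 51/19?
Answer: 144938/19 ≈ 7628.3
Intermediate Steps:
h(m) = 51/19 - 8*m² (h(m) = (m² - 9*m²) + 51*(1/19) = -8*m² + 51/19 = 51/19 - 8*m²)
3399 - h(23) = 3399 - (51/19 - 8*23²) = 3399 - (51/19 - 8*529) = 3399 - (51/19 - 4232) = 3399 - 1*(-80357/19) = 3399 + 80357/19 = 144938/19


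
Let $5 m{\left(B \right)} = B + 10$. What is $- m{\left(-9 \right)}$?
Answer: $- \frac{1}{5} \approx -0.2$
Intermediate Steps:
$m{\left(B \right)} = 2 + \frac{B}{5}$ ($m{\left(B \right)} = \frac{B + 10}{5} = \frac{10 + B}{5} = 2 + \frac{B}{5}$)
$- m{\left(-9 \right)} = - (2 + \frac{1}{5} \left(-9\right)) = - (2 - \frac{9}{5}) = \left(-1\right) \frac{1}{5} = - \frac{1}{5}$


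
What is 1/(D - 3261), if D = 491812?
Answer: 1/488551 ≈ 2.0469e-6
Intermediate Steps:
1/(D - 3261) = 1/(491812 - 3261) = 1/488551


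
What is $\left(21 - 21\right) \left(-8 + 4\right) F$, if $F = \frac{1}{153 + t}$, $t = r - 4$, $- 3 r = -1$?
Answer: $0$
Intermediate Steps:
$r = \frac{1}{3}$ ($r = \left(- \frac{1}{3}\right) \left(-1\right) = \frac{1}{3} \approx 0.33333$)
$t = - \frac{11}{3}$ ($t = \frac{1}{3} - 4 = - \frac{11}{3} \approx -3.6667$)
$F = \frac{3}{448}$ ($F = \frac{1}{153 - \frac{11}{3}} = \frac{1}{\frac{448}{3}} = \frac{3}{448} \approx 0.0066964$)
$\left(21 - 21\right) \left(-8 + 4\right) F = \left(21 - 21\right) \left(-8 + 4\right) \frac{3}{448} = 0 \left(-4\right) \frac{3}{448} = 0 \cdot \frac{3}{448} = 0$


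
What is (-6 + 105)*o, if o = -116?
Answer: -11484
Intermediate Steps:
(-6 + 105)*o = (-6 + 105)*(-116) = 99*(-116) = -11484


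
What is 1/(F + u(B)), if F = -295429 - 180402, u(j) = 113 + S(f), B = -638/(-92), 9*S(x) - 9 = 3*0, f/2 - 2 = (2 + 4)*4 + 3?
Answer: -1/475717 ≈ -2.1021e-6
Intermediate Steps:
f = 58 (f = 4 + 2*((2 + 4)*4 + 3) = 4 + 2*(6*4 + 3) = 4 + 2*(24 + 3) = 4 + 2*27 = 4 + 54 = 58)
S(x) = 1 (S(x) = 1 + (3*0)/9 = 1 + (⅑)*0 = 1 + 0 = 1)
B = 319/46 (B = -638*(-1/92) = 319/46 ≈ 6.9348)
u(j) = 114 (u(j) = 113 + 1 = 114)
F = -475831
1/(F + u(B)) = 1/(-475831 + 114) = 1/(-475717) = -1/475717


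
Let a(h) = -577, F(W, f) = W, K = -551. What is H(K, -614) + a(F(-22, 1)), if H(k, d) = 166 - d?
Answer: 203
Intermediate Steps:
H(K, -614) + a(F(-22, 1)) = (166 - 1*(-614)) - 577 = (166 + 614) - 577 = 780 - 577 = 203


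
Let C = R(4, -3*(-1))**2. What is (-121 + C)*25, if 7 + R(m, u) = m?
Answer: -2800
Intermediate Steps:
R(m, u) = -7 + m
C = 9 (C = (-7 + 4)**2 = (-3)**2 = 9)
(-121 + C)*25 = (-121 + 9)*25 = -112*25 = -2800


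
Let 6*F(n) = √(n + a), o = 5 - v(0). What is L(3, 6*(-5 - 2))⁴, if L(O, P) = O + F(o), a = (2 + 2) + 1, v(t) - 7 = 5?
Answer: (18 + I*√2)⁴/1296 ≈ 78.003 + 25.299*I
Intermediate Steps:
v(t) = 12 (v(t) = 7 + 5 = 12)
a = 5 (a = 4 + 1 = 5)
o = -7 (o = 5 - 1*12 = 5 - 12 = -7)
F(n) = √(5 + n)/6 (F(n) = √(n + 5)/6 = √(5 + n)/6)
L(O, P) = O + I*√2/6 (L(O, P) = O + √(5 - 7)/6 = O + √(-2)/6 = O + (I*√2)/6 = O + I*√2/6)
L(3, 6*(-5 - 2))⁴ = (3 + I*√2/6)⁴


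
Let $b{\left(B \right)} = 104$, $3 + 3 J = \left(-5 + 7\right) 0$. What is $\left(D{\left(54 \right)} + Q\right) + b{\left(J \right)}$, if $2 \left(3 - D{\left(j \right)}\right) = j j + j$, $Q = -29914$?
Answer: $-31292$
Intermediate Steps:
$J = -1$ ($J = -1 + \frac{\left(-5 + 7\right) 0}{3} = -1 + \frac{2 \cdot 0}{3} = -1 + \frac{1}{3} \cdot 0 = -1 + 0 = -1$)
$D{\left(j \right)} = 3 - \frac{j}{2} - \frac{j^{2}}{2}$ ($D{\left(j \right)} = 3 - \frac{j j + j}{2} = 3 - \frac{j^{2} + j}{2} = 3 - \frac{j + j^{2}}{2} = 3 - \left(\frac{j}{2} + \frac{j^{2}}{2}\right) = 3 - \frac{j}{2} - \frac{j^{2}}{2}$)
$\left(D{\left(54 \right)} + Q\right) + b{\left(J \right)} = \left(\left(3 - 27 - \frac{54^{2}}{2}\right) - 29914\right) + 104 = \left(\left(3 - 27 - 1458\right) - 29914\right) + 104 = \left(-1482 - 29914\right) + 104 = -31396 + 104 = -31292$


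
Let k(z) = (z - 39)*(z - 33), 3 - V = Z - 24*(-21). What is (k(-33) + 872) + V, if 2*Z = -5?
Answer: 10251/2 ≈ 5125.5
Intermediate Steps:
Z = -5/2 (Z = (1/2)*(-5) = -5/2 ≈ -2.5000)
V = -997/2 (V = 3 - (-5/2 - 24*(-21)) = 3 - (-5/2 + 504) = 3 - 1*1003/2 = 3 - 1003/2 = -997/2 ≈ -498.50)
k(z) = (-39 + z)*(-33 + z)
(k(-33) + 872) + V = ((1287 + (-33)**2 - 72*(-33)) + 872) - 997/2 = ((1287 + 1089 + 2376) + 872) - 997/2 = (4752 + 872) - 997/2 = 5624 - 997/2 = 10251/2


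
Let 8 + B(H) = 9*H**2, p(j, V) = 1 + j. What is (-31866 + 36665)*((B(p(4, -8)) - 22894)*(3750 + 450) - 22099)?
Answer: -457179129701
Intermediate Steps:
B(H) = -8 + 9*H**2
(-31866 + 36665)*((B(p(4, -8)) - 22894)*(3750 + 450) - 22099) = (-31866 + 36665)*(((-8 + 9*(1 + 4)**2) - 22894)*(3750 + 450) - 22099) = 4799*(((-8 + 9*5**2) - 22894)*4200 - 22099) = 4799*(((-8 + 9*25) - 22894)*4200 - 22099) = 4799*(((-8 + 225) - 22894)*4200 - 22099) = 4799*((217 - 22894)*4200 - 22099) = 4799*(-22677*4200 - 22099) = 4799*(-95243400 - 22099) = 4799*(-95265499) = -457179129701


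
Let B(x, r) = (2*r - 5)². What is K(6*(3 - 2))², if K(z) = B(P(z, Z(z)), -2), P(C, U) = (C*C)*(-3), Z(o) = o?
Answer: 6561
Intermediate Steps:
P(C, U) = -3*C² (P(C, U) = C²*(-3) = -3*C²)
B(x, r) = (-5 + 2*r)²
K(z) = 81 (K(z) = (-5 + 2*(-2))² = (-5 - 4)² = (-9)² = 81)
K(6*(3 - 2))² = 81² = 6561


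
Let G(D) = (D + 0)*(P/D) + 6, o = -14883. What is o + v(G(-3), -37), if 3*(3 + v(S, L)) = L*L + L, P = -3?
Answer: -14442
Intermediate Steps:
G(D) = 3 (G(D) = (D + 0)*(-3/D) + 6 = D*(-3/D) + 6 = -3 + 6 = 3)
v(S, L) = -3 + L/3 + L**2/3 (v(S, L) = -3 + (L*L + L)/3 = -3 + (L**2 + L)/3 = -3 + (L + L**2)/3 = -3 + (L/3 + L**2/3) = -3 + L/3 + L**2/3)
o + v(G(-3), -37) = -14883 + (-3 + (1/3)*(-37) + (1/3)*(-37)**2) = -14883 + (-3 - 37/3 + (1/3)*1369) = -14883 + (-3 - 37/3 + 1369/3) = -14883 + 441 = -14442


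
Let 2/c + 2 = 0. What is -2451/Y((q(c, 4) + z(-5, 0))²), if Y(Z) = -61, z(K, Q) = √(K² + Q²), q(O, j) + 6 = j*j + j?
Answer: 2451/61 ≈ 40.180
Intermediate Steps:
c = -1 (c = 2/(-2 + 0) = 2/(-2) = 2*(-½) = -1)
q(O, j) = -6 + j + j² (q(O, j) = -6 + (j*j + j) = -6 + (j² + j) = -6 + (j + j²) = -6 + j + j²)
-2451/Y((q(c, 4) + z(-5, 0))²) = -2451/(-61) = -2451*(-1/61) = 2451/61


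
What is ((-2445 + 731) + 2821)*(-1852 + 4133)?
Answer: 2525067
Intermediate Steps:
((-2445 + 731) + 2821)*(-1852 + 4133) = (-1714 + 2821)*2281 = 1107*2281 = 2525067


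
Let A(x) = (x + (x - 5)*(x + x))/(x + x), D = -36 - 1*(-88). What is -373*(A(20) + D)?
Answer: -50355/2 ≈ -25178.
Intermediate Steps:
D = 52 (D = -36 + 88 = 52)
A(x) = (x + 2*x*(-5 + x))/(2*x) (A(x) = (x + (-5 + x)*(2*x))/((2*x)) = (x + 2*x*(-5 + x))*(1/(2*x)) = (x + 2*x*(-5 + x))/(2*x))
-373*(A(20) + D) = -373*((-9/2 + 20) + 52) = -373*(31/2 + 52) = -373*135/2 = -50355/2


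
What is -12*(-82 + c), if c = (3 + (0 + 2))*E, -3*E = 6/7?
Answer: 7008/7 ≈ 1001.1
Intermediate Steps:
E = -2/7 ≈ -0.28571
c = -10/7 (c = (3 + (0 + 2))*(-2/7) = (3 + 2)*(-2/7) = 5*(-2/7) = -10/7 ≈ -1.4286)
-12*(-82 + c) = -12*(-82 - 10/7) = -12*(-584/7) = 7008/7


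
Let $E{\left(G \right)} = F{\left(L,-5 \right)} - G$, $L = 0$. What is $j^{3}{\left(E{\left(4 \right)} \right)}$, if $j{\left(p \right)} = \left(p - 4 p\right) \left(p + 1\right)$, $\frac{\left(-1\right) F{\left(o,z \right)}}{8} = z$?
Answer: $-63808191936$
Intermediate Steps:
$F{\left(o,z \right)} = - 8 z$
$E{\left(G \right)} = 40 - G$ ($E{\left(G \right)} = \left(-8\right) \left(-5\right) - G = 40 - G$)
$j{\left(p \right)} = - 3 p \left(1 + p\right)$
$j^{3}{\left(E{\left(4 \right)} \right)} = \left(- 3 \left(40 - 4\right) \left(1 + \left(40 - 4\right)\right)\right)^{3} = \left(\left(-3\right) 36 \left(1 + 36\right)\right)^{3} = \left(\left(-3\right) 36 \cdot 37\right)^{3} = \left(-3996\right)^{3} = -63808191936$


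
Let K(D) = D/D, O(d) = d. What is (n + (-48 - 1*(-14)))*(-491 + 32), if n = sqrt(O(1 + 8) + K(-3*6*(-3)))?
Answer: 15606 - 459*sqrt(10) ≈ 14155.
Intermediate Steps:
K(D) = 1
n = sqrt(10) (n = sqrt((1 + 8) + 1) = sqrt(9 + 1) = sqrt(10) ≈ 3.1623)
(n + (-48 - 1*(-14)))*(-491 + 32) = (sqrt(10) + (-48 - 1*(-14)))*(-491 + 32) = (sqrt(10) + (-48 + 14))*(-459) = (sqrt(10) - 34)*(-459) = (-34 + sqrt(10))*(-459) = 15606 - 459*sqrt(10)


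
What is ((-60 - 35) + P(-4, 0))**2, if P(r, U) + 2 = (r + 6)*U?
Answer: 9409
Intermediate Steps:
P(r, U) = -2 + U*(6 + r) (P(r, U) = -2 + (r + 6)*U = -2 + (6 + r)*U = -2 + U*(6 + r))
((-60 - 35) + P(-4, 0))**2 = ((-60 - 35) + (-2 + 6*0 + 0*(-4)))**2 = (-95 + (-2 + 0 + 0))**2 = (-95 - 2)**2 = (-97)**2 = 9409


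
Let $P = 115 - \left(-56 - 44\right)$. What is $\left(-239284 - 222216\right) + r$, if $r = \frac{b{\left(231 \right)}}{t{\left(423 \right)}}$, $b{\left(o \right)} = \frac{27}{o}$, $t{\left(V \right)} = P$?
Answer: $- \frac{7640132491}{16555} \approx -4.615 \cdot 10^{5}$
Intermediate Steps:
$P = 215$ ($P = 115 - -100 = 115 + 100 = 215$)
$t{\left(V \right)} = 215$
$r = \frac{9}{16555}$ ($r = \frac{27 \cdot \frac{1}{231}}{215} = 27 \cdot \frac{1}{231} \cdot \frac{1}{215} = \frac{9}{77} \cdot \frac{1}{215} = \frac{9}{16555} \approx 0.00054364$)
$\left(-239284 - 222216\right) + r = \left(-239284 - 222216\right) + \frac{9}{16555} = -461500 + \frac{9}{16555} = - \frac{7640132491}{16555}$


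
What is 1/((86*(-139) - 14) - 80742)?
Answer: -1/92710 ≈ -1.0786e-5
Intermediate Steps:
1/((86*(-139) - 14) - 80742) = 1/((-11954 - 14) - 80742) = 1/(-11968 - 80742) = 1/(-92710) = -1/92710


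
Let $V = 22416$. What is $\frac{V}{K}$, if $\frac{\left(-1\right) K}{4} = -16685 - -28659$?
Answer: $- \frac{2802}{5987} \approx -0.46801$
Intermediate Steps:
$K = -47896$ ($K = - 4 \left(-16685 - -28659\right) = - 4 \left(-16685 + 28659\right) = \left(-4\right) 11974 = -47896$)
$\frac{V}{K} = \frac{22416}{-47896} = 22416 \left(- \frac{1}{47896}\right) = - \frac{2802}{5987}$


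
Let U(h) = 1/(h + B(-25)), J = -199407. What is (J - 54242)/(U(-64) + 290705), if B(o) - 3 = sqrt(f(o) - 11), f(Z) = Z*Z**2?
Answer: -356831930875244/408962090686729 - 253649*I*sqrt(3909)/817924181373458 ≈ -0.87253 - 1.9389e-8*I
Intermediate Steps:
f(Z) = Z**3
B(o) = 3 + sqrt(-11 + o**3) (B(o) = 3 + sqrt(o**3 - 11) = 3 + sqrt(-11 + o**3))
U(h) = 1/(3 + h + 2*I*sqrt(3909)) (U(h) = 1/(h + (3 + sqrt(-11 + (-25)**3))) = 1/(h + (3 + sqrt(-11 - 15625))) = 1/(h + (3 + sqrt(-15636))) = 1/(h + (3 + 2*I*sqrt(3909))) = 1/(3 + h + 2*I*sqrt(3909)))
(J - 54242)/(U(-64) + 290705) = (-199407 - 54242)/(1/(3 - 64 + 2*I*sqrt(3909)) + 290705) = -253649/(1/(-61 + 2*I*sqrt(3909)) + 290705) = -253649/(290705 + 1/(-61 + 2*I*sqrt(3909)))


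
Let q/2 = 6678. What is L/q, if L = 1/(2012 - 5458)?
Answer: -1/46024776 ≈ -2.1727e-8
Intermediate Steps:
L = -1/3446 (L = 1/(-3446) = -1/3446 ≈ -0.00029019)
q = 13356 (q = 2*6678 = 13356)
L/q = -1/3446/13356 = -1/3446*1/13356 = -1/46024776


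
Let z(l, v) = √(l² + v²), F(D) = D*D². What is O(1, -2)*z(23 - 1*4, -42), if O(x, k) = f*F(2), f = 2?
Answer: 80*√85 ≈ 737.56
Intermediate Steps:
F(D) = D³
O(x, k) = 16 (O(x, k) = 2*2³ = 2*8 = 16)
O(1, -2)*z(23 - 1*4, -42) = 16*√((23 - 1*4)² + (-42)²) = 16*√((23 - 4)² + 1764) = 16*√(19² + 1764) = 16*√(361 + 1764) = 16*√2125 = 16*(5*√85) = 80*√85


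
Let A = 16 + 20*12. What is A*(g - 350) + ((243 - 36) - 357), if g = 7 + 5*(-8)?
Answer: -98198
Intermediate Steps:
A = 256 (A = 16 + 240 = 256)
g = -33 (g = 7 - 40 = -33)
A*(g - 350) + ((243 - 36) - 357) = 256*(-33 - 350) + ((243 - 36) - 357) = 256*(-383) + (207 - 357) = -98048 - 150 = -98198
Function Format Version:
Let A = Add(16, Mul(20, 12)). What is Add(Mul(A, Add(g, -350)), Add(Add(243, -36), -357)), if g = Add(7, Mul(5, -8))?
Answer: -98198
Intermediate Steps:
A = 256 (A = Add(16, 240) = 256)
g = -33 (g = Add(7, -40) = -33)
Add(Mul(A, Add(g, -350)), Add(Add(243, -36), -357)) = Add(Mul(256, Add(-33, -350)), Add(Add(243, -36), -357)) = Add(Mul(256, -383), Add(207, -357)) = Add(-98048, -150) = -98198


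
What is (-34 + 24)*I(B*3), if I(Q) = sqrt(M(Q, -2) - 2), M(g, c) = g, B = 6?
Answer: -40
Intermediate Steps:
I(Q) = sqrt(-2 + Q) (I(Q) = sqrt(Q - 2) = sqrt(-2 + Q))
(-34 + 24)*I(B*3) = (-34 + 24)*sqrt(-2 + 6*3) = -10*sqrt(-2 + 18) = -10*sqrt(16) = -10*4 = -40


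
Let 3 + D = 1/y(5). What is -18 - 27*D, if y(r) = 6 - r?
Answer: 36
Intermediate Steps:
D = -2 (D = -3 + 1/(6 - 1*5) = -3 + 1/(6 - 5) = -3 + 1/1 = -3 + 1 = -2)
-18 - 27*D = -18 - 27*(-2) = -18 + 54 = 36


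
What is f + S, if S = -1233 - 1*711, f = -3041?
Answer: -4985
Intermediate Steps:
S = -1944 (S = -1233 - 711 = -1944)
f + S = -3041 - 1944 = -4985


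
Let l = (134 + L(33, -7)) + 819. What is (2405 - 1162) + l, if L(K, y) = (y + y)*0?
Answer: 2196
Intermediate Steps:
L(K, y) = 0 (L(K, y) = (2*y)*0 = 0)
l = 953 (l = (134 + 0) + 819 = 134 + 819 = 953)
(2405 - 1162) + l = (2405 - 1162) + 953 = 1243 + 953 = 2196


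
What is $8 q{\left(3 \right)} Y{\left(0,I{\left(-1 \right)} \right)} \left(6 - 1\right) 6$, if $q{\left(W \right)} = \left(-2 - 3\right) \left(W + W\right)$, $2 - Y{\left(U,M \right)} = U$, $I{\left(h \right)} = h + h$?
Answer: $-14400$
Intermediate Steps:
$I{\left(h \right)} = 2 h$
$Y{\left(U,M \right)} = 2 - U$
$q{\left(W \right)} = - 10 W$ ($q{\left(W \right)} = - 5 \cdot 2 W = - 10 W$)
$8 q{\left(3 \right)} Y{\left(0,I{\left(-1 \right)} \right)} \left(6 - 1\right) 6 = 8 \left(\left(-10\right) 3\right) \left(2 - 0\right) \left(6 - 1\right) 6 = 8 \left(-30\right) \left(2 + 0\right) 5 \cdot 6 = - 240 \cdot 2 \cdot 5 \cdot 6 = \left(-240\right) 10 \cdot 6 = \left(-2400\right) 6 = -14400$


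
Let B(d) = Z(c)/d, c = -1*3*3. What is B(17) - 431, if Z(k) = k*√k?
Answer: -431 - 27*I/17 ≈ -431.0 - 1.5882*I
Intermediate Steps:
c = -9 (c = -3*3 = -9)
Z(k) = k^(3/2)
B(d) = -27*I/d (B(d) = (-9)^(3/2)/d = (-27*I)/d = -27*I/d)
B(17) - 431 = -27*I/17 - 431 = -431 - 27*I/17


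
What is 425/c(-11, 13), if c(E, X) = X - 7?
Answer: 425/6 ≈ 70.833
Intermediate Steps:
c(E, X) = -7 + X
425/c(-11, 13) = 425/(-7 + 13) = 425/6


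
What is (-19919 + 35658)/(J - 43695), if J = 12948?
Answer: -15739/30747 ≈ -0.51189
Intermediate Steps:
(-19919 + 35658)/(J - 43695) = (-19919 + 35658)/(12948 - 43695) = 15739/(-30747) = 15739*(-1/30747) = -15739/30747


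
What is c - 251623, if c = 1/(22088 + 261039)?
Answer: -71241265120/283127 ≈ -2.5162e+5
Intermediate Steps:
c = 1/283127 ≈ 3.5320e-6
c - 251623 = 1/283127 - 251623 = -71241265120/283127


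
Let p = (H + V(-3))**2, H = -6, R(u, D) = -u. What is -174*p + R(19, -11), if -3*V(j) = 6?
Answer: -11155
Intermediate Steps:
V(j) = -2 (V(j) = -1/3*6 = -2)
p = 64 (p = (-6 - 2)**2 = (-8)**2 = 64)
-174*p + R(19, -11) = -174*64 - 1*19 = -11136 - 19 = -11155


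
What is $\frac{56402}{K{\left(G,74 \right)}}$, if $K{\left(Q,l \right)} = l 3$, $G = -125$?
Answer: $\frac{28201}{111} \approx 254.06$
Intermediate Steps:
$K{\left(Q,l \right)} = 3 l$
$\frac{56402}{K{\left(G,74 \right)}} = \frac{56402}{3 \cdot 74} = \frac{56402}{222} = 56402 \cdot \frac{1}{222} = \frac{28201}{111}$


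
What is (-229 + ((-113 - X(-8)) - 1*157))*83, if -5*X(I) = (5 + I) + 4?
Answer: -207002/5 ≈ -41400.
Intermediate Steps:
X(I) = -9/5 - I/5 (X(I) = -((5 + I) + 4)/5 = -(9 + I)/5 = -9/5 - I/5)
(-229 + ((-113 - X(-8)) - 1*157))*83 = (-229 + ((-113 - (-9/5 - ⅕*(-8))) - 1*157))*83 = (-229 + ((-113 - (-9/5 + 8/5)) - 157))*83 = (-229 + ((-113 - 1*(-⅕)) - 157))*83 = (-229 + ((-113 + ⅕) - 157))*83 = (-229 + (-564/5 - 157))*83 = (-229 - 1349/5)*83 = -2494/5*83 = -207002/5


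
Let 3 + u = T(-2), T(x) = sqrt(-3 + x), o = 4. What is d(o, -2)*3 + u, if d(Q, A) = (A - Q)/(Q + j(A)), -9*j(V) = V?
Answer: -138/19 + I*sqrt(5) ≈ -7.2632 + 2.2361*I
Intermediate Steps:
j(V) = -V/9
d(Q, A) = (A - Q)/(Q - A/9)
u = -3 + I*sqrt(5) (u = -3 + sqrt(-3 - 2) = -3 + sqrt(-5) = -3 + I*sqrt(5) ≈ -3.0 + 2.2361*I)
d(o, -2)*3 + u = (9*(4 - 1*(-2))/(-2 - 9*4))*3 + (-3 + I*sqrt(5)) = (9*(4 + 2)/(-2 - 36))*3 + (-3 + I*sqrt(5)) = (9*6/(-38))*3 + (-3 + I*sqrt(5)) = (9*(-1/38)*6)*3 + (-3 + I*sqrt(5)) = -27/19*3 + (-3 + I*sqrt(5)) = -81/19 + (-3 + I*sqrt(5)) = -138/19 + I*sqrt(5)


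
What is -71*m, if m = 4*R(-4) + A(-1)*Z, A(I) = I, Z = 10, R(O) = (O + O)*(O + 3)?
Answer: -1562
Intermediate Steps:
R(O) = 2*O*(3 + O) (R(O) = (2*O)*(3 + O) = 2*O*(3 + O))
m = 22 (m = 4*(2*(-4)*(3 - 4)) - 1*10 = 4*(2*(-4)*(-1)) - 10 = 4*8 - 10 = 32 - 10 = 22)
-71*m = -71*22 = -1562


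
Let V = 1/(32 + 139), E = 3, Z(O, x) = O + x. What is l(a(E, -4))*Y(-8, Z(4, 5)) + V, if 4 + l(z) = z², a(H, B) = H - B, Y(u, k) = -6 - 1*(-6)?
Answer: 1/171 ≈ 0.0058480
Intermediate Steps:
Y(u, k) = 0 (Y(u, k) = -6 + 6 = 0)
l(z) = -4 + z²
V = 1/171 ≈ 0.0058480
l(a(E, -4))*Y(-8, Z(4, 5)) + V = (-4 + (3 - 1*(-4))²)*0 + 1/171 = (-4 + (3 + 4)²)*0 + 1/171 = (-4 + 7²)*0 + 1/171 = (-4 + 49)*0 + 1/171 = 45*0 + 1/171 = 0 + 1/171 = 1/171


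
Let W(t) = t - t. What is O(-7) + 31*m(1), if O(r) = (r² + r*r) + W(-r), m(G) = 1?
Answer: 129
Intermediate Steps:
W(t) = 0
O(r) = 2*r² (O(r) = (r² + r*r) + 0 = (r² + r²) + 0 = 2*r² + 0 = 2*r²)
O(-7) + 31*m(1) = 2*(-7)² + 31*1 = 2*49 + 31 = 98 + 31 = 129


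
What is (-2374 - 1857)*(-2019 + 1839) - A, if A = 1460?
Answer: 760120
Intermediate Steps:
(-2374 - 1857)*(-2019 + 1839) - A = (-2374 - 1857)*(-2019 + 1839) - 1*1460 = -4231*(-180) - 1460 = 761580 - 1460 = 760120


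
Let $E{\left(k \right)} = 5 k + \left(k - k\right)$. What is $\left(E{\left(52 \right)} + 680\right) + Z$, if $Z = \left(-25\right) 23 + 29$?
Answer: $394$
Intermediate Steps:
$Z = -546$ ($Z = -575 + 29 = -546$)
$E{\left(k \right)} = 5 k$ ($E{\left(k \right)} = 5 k + 0 = 5 k$)
$\left(E{\left(52 \right)} + 680\right) + Z = \left(5 \cdot 52 + 680\right) - 546 = \left(260 + 680\right) - 546 = 940 - 546 = 394$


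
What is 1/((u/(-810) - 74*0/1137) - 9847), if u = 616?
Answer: -405/3988343 ≈ -0.00010155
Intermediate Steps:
1/((u/(-810) - 74*0/1137) - 9847) = 1/((616/(-810) - 74*0/1137) - 9847) = 1/((616*(-1/810) + 0*(1/1137)) - 9847) = 1/((-308/405 + 0) - 9847) = 1/(-308/405 - 9847) = 1/(-3988343/405) = -405/3988343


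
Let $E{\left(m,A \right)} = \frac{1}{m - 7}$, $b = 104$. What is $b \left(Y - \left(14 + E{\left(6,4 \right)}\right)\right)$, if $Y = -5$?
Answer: $-1872$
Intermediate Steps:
$E{\left(m,A \right)} = \frac{1}{-7 + m}$
$b \left(Y - \left(14 + E{\left(6,4 \right)}\right)\right) = 104 \left(-5 - \left(14 + \frac{1}{-7 + 6}\right)\right) = 104 \left(-5 - 13\right) = 104 \left(-18\right) = -1872$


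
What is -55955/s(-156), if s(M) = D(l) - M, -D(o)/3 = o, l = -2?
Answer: -55955/162 ≈ -345.40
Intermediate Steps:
D(o) = -3*o
s(M) = 6 - M (s(M) = -3*(-2) - M = 6 - M)
-55955/s(-156) = -55955/(6 - 1*(-156)) = -55955/(6 + 156) = -55955/162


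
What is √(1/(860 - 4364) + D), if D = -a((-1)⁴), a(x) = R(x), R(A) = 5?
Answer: I*√3837099/876 ≈ 2.2361*I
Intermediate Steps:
a(x) = 5
D = -5 (D = -1*5 = -5)
√(1/(860 - 4364) + D) = √(1/(860 - 4364) - 5) = √(1/(-3504) - 5) = √(-1/3504 - 5) = √(-17521/3504) = I*√3837099/876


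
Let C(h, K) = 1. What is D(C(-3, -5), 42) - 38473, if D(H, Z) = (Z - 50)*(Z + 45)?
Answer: -39169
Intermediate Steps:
D(H, Z) = (-50 + Z)*(45 + Z)
D(C(-3, -5), 42) - 38473 = (-2250 + 42² - 5*42) - 38473 = (-2250 + 1764 - 210) - 38473 = -696 - 38473 = -39169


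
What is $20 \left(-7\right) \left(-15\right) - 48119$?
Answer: $-46019$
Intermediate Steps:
$20 \left(-7\right) \left(-15\right) - 48119 = \left(-140\right) \left(-15\right) - 48119 = 2100 - 48119 = -46019$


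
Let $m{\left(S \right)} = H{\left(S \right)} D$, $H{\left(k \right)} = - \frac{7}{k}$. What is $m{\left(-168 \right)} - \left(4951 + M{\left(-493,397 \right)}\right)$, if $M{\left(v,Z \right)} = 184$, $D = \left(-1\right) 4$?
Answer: $- \frac{30811}{6} \approx -5135.2$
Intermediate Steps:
$D = -4$
$m{\left(S \right)} = \frac{28}{S}$ ($m{\left(S \right)} = - \frac{7}{S} \left(-4\right) = \frac{28}{S}$)
$m{\left(-168 \right)} - \left(4951 + M{\left(-493,397 \right)}\right) = \frac{28}{-168} - 5135 = 28 \left(- \frac{1}{168}\right) - 5135 = - \frac{1}{6} - 5135 = - \frac{30811}{6}$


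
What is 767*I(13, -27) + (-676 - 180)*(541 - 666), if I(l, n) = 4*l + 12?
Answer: 156088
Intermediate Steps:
I(l, n) = 12 + 4*l
767*I(13, -27) + (-676 - 180)*(541 - 666) = 767*(12 + 4*13) + (-676 - 180)*(541 - 666) = 767*(12 + 52) - 856*(-125) = 767*64 + 107000 = 49088 + 107000 = 156088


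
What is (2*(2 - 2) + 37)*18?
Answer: 666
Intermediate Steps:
(2*(2 - 2) + 37)*18 = (2*0 + 37)*18 = (0 + 37)*18 = 37*18 = 666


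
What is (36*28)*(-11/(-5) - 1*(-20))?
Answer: 111888/5 ≈ 22378.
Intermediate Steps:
(36*28)*(-11/(-5) - 1*(-20)) = 1008*(-11*(-1/5) + 20) = 1008*(11/5 + 20) = 1008*(111/5) = 111888/5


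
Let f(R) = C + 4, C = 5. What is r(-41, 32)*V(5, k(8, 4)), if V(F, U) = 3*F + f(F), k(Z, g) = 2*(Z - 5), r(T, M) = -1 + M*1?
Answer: 744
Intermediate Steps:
r(T, M) = -1 + M
k(Z, g) = -10 + 2*Z (k(Z, g) = 2*(-5 + Z) = -10 + 2*Z)
f(R) = 9 (f(R) = 5 + 4 = 9)
V(F, U) = 9 + 3*F (V(F, U) = 3*F + 9 = 9 + 3*F)
r(-41, 32)*V(5, k(8, 4)) = (-1 + 32)*(9 + 3*5) = 31*(9 + 15) = 31*24 = 744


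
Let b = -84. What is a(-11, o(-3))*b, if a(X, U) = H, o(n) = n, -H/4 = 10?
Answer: 3360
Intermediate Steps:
H = -40 (H = -4*10 = -40)
a(X, U) = -40
a(-11, o(-3))*b = -40*(-84) = 3360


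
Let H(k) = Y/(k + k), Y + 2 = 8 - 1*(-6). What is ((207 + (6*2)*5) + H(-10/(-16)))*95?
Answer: 26277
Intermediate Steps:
Y = 12 (Y = -2 + (8 - 1*(-6)) = -2 + (8 + 6) = -2 + 14 = 12)
H(k) = 6/k (H(k) = 12/(k + k) = 12/((2*k)) = 12*(1/(2*k)) = 6/k)
((207 + (6*2)*5) + H(-10/(-16)))*95 = ((207 + (6*2)*5) + 6/((-10/(-16))))*95 = ((207 + 12*5) + 6/((-10*(-1/16))))*95 = ((207 + 60) + 6/(5/8))*95 = (267 + 6*(8/5))*95 = (267 + 48/5)*95 = (1383/5)*95 = 26277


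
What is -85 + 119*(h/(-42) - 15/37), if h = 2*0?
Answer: -4930/37 ≈ -133.24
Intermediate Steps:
h = 0
-85 + 119*(h/(-42) - 15/37) = -85 + 119*(0/(-42) - 15/37) = -85 + 119*(0*(-1/42) - 15*1/37) = -85 + 119*(0 - 15/37) = -85 + 119*(-15/37) = -85 - 1785/37 = -4930/37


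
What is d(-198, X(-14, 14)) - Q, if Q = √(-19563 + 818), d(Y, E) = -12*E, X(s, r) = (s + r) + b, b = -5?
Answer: 60 - I*√18745 ≈ 60.0 - 136.91*I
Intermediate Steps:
X(s, r) = -5 + r + s (X(s, r) = (s + r) - 5 = (r + s) - 5 = -5 + r + s)
Q = I*√18745 (Q = √(-18745) = I*√18745 ≈ 136.91*I)
d(-198, X(-14, 14)) - Q = -12*(-5 + 14 - 14) - I*√18745 = -12*(-5) - I*√18745 = 60 - I*√18745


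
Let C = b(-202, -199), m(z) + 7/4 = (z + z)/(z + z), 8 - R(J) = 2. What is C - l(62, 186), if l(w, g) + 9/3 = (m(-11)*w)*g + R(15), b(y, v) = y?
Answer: 8444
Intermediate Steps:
R(J) = 6 (R(J) = 8 - 1*2 = 8 - 2 = 6)
m(z) = -¾ (m(z) = -7/4 + (z + z)/(z + z) = -7/4 + (2*z)/((2*z)) = -7/4 + (2*z)*(1/(2*z)) = -7/4 + 1 = -¾)
C = -202
l(w, g) = 3 - 3*g*w/4 (l(w, g) = -3 + ((-3*w/4)*g + 6) = -3 + (-3*g*w/4 + 6) = -3 + (6 - 3*g*w/4) = 3 - 3*g*w/4)
C - l(62, 186) = -202 - (3 - ¾*186*62) = -202 - (3 - 8649) = -202 - 1*(-8646) = -202 + 8646 = 8444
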